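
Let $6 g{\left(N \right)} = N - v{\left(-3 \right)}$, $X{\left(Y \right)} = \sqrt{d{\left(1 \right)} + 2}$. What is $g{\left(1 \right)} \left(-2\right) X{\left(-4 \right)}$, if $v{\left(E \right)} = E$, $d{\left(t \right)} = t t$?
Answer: $- \frac{4 \sqrt{3}}{3} \approx -2.3094$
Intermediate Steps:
$d{\left(t \right)} = t^{2}$
$X{\left(Y \right)} = \sqrt{3}$ ($X{\left(Y \right)} = \sqrt{1^{2} + 2} = \sqrt{1 + 2} = \sqrt{3}$)
$g{\left(N \right)} = \frac{1}{2} + \frac{N}{6}$ ($g{\left(N \right)} = \frac{N - -3}{6} = \frac{N + 3}{6} = \frac{3 + N}{6} = \frac{1}{2} + \frac{N}{6}$)
$g{\left(1 \right)} \left(-2\right) X{\left(-4 \right)} = \left(\frac{1}{2} + \frac{1}{6} \cdot 1\right) \left(-2\right) \sqrt{3} = \left(\frac{1}{2} + \frac{1}{6}\right) \left(-2\right) \sqrt{3} = \frac{2}{3} \left(-2\right) \sqrt{3} = - \frac{4 \sqrt{3}}{3}$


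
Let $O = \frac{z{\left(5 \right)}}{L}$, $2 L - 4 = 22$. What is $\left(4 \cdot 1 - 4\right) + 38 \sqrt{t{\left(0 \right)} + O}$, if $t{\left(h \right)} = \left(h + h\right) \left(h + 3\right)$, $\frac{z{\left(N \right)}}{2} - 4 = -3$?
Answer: $\frac{38 \sqrt{26}}{13} \approx 14.905$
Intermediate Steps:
$L = 13$ ($L = 2 + \frac{1}{2} \cdot 22 = 2 + 11 = 13$)
$z{\left(N \right)} = 2$ ($z{\left(N \right)} = 8 + 2 \left(-3\right) = 8 - 6 = 2$)
$t{\left(h \right)} = 2 h \left(3 + h\right)$
$O = \frac{2}{13} \approx 0.15385$
$\left(4 \cdot 1 - 4\right) + 38 \sqrt{t{\left(0 \right)} + O} = \left(4 \cdot 1 - 4\right) + 38 \sqrt{2 \cdot 0 \left(3 + 0\right) + \frac{2}{13}} = \left(4 - 4\right) + 38 \sqrt{2 \cdot 0 \cdot 3 + \frac{2}{13}} = 0 + 38 \sqrt{0 + \frac{2}{13}} = 0 + 38 \sqrt{\frac{2}{13}} = 0 + 38 \frac{\sqrt{26}}{13} = 0 + \frac{38 \sqrt{26}}{13} = \frac{38 \sqrt{26}}{13}$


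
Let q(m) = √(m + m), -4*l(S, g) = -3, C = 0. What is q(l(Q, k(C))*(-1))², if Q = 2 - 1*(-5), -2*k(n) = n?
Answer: -3/2 ≈ -1.5000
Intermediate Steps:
k(n) = -n/2
Q = 7 (Q = 2 + 5 = 7)
l(S, g) = ¾ (l(S, g) = -¼*(-3) = ¾)
q(m) = √2*√m (q(m) = √(2*m) = √2*√m)
q(l(Q, k(C))*(-1))² = (√2*√((¾)*(-1)))² = (√2*√(-¾))² = (√2*(I*√3/2))² = (I*√6/2)² = -3/2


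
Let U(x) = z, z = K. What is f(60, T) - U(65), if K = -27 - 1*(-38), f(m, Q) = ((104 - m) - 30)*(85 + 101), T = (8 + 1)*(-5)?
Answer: 2593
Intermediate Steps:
T = -45 (T = 9*(-5) = -45)
f(m, Q) = 13764 - 186*m (f(m, Q) = (74 - m)*186 = 13764 - 186*m)
K = 11 (K = -27 + 38 = 11)
z = 11
U(x) = 11
f(60, T) - U(65) = (13764 - 186*60) - 1*11 = (13764 - 11160) - 11 = 2604 - 11 = 2593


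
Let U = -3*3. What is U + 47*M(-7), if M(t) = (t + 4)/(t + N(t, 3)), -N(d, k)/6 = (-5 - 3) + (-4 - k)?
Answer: -888/83 ≈ -10.699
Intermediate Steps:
U = -9
N(d, k) = 72 + 6*k (N(d, k) = -6*((-5 - 3) + (-4 - k)) = -6*(-8 + (-4 - k)) = -6*(-12 - k) = 72 + 6*k)
M(t) = (4 + t)/(90 + t) (M(t) = (t + 4)/(t + (72 + 6*3)) = (4 + t)/(t + (72 + 18)) = (4 + t)/(t + 90) = (4 + t)/(90 + t))
U + 47*M(-7) = -9 + 47*((4 - 7)/(90 - 7)) = -9 + 47*(-3/83) = -9 - 141/83 = -888/83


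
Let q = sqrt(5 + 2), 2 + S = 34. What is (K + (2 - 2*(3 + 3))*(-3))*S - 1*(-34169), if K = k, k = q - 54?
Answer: 33401 + 32*sqrt(7) ≈ 33486.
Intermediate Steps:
S = 32 (S = -2 + 34 = 32)
q = sqrt(7) ≈ 2.6458
k = -54 + sqrt(7) (k = sqrt(7) - 54 = -54 + sqrt(7) ≈ -51.354)
K = -54 + sqrt(7) ≈ -51.354
(K + (2 - 2*(3 + 3))*(-3))*S - 1*(-34169) = ((-54 + sqrt(7)) + (2 - 2*(3 + 3))*(-3))*32 - 1*(-34169) = ((-54 + sqrt(7)) + (2 - 2*6)*(-3))*32 + 34169 = ((-54 + sqrt(7)) + (2 - 12)*(-3))*32 + 34169 = ((-54 + sqrt(7)) - 10*(-3))*32 + 34169 = ((-54 + sqrt(7)) + 30)*32 + 34169 = (-24 + sqrt(7))*32 + 34169 = (-768 + 32*sqrt(7)) + 34169 = 33401 + 32*sqrt(7)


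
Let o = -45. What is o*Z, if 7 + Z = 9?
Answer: -90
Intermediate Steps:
Z = 2 (Z = -7 + 9 = 2)
o*Z = -45*2 = -90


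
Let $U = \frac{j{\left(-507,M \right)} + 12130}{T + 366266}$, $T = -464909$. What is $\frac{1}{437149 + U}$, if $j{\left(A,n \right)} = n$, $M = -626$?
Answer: $\frac{98643}{43121677303} \approx 2.2876 \cdot 10^{-6}$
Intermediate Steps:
$U = - \frac{11504}{98643}$ ($U = \frac{-626 + 12130}{-464909 + 366266} = \frac{11504}{-98643} = 11504 \left(- \frac{1}{98643}\right) = - \frac{11504}{98643} \approx -0.11662$)
$\frac{1}{437149 + U} = \frac{1}{437149 - \frac{11504}{98643}} = \frac{1}{\frac{43121677303}{98643}} = \frac{98643}{43121677303}$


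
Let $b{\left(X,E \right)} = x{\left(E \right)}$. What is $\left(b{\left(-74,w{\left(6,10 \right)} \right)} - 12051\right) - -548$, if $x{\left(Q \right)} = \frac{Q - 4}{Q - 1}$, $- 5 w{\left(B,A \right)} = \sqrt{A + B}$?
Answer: $- \frac{34501}{3} \approx -11500.0$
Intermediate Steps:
$w{\left(B,A \right)} = - \frac{\sqrt{A + B}}{5}$
$x{\left(Q \right)} = \frac{-4 + Q}{-1 + Q}$
$b{\left(X,E \right)} = \frac{-4 + E}{-1 + E}$
$\left(b{\left(-74,w{\left(6,10 \right)} \right)} - 12051\right) - -548 = \left(\frac{-4 - \frac{\sqrt{10 + 6}}{5}}{-1 - \frac{\sqrt{10 + 6}}{5}} - 12051\right) - -548 = \left(\frac{-4 - \frac{\sqrt{16}}{5}}{-1 - \frac{\sqrt{16}}{5}} - 12051\right) + 548 = \left(\frac{-4 - \frac{4}{5}}{-1 - \frac{4}{5}} - 12051\right) + 548 = \left(\frac{1}{- \frac{9}{5}} \left(- \frac{24}{5}\right) - 12051\right) + 548 = \left(\left(- \frac{5}{9}\right) \left(- \frac{24}{5}\right) - 12051\right) + 548 = \left(\frac{8}{3} - 12051\right) + 548 = - \frac{36145}{3} + 548 = - \frac{34501}{3}$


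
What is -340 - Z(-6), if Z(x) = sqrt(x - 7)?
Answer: -340 - I*sqrt(13) ≈ -340.0 - 3.6056*I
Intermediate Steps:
Z(x) = sqrt(-7 + x)
-340 - Z(-6) = -340 - sqrt(-7 - 6) = -340 - sqrt(-13) = -340 - I*sqrt(13)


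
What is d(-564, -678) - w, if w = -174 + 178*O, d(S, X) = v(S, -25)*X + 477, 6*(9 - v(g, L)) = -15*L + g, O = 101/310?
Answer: -4164229/155 ≈ -26866.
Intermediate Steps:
O = 101/310 (O = 101*(1/310) = 101/310 ≈ 0.32581)
v(g, L) = 9 - g/6 + 5*L/2 (v(g, L) = 9 - (-15*L + g)/6 = 9 - (g - 15*L)/6 = 9 + (-g/6 + 5*L/2) = 9 - g/6 + 5*L/2)
d(S, X) = 477 + X*(-107/2 - S/6) (d(S, X) = (9 - S/6 + (5/2)*(-25))*X + 477 = (9 - S/6 - 125/2)*X + 477 = (-107/2 - S/6)*X + 477 = X*(-107/2 - S/6) + 477 = 477 + X*(-107/2 - S/6))
w = -17981/155 (w = -174 + 178*(101/310) = -174 + 8989/155 = -17981/155 ≈ -116.01)
d(-564, -678) - w = (477 - ⅙*(-678)*(321 - 564)) - 1*(-17981/155) = (477 - ⅙*(-678)*(-243)) + 17981/155 = (477 - 27459) + 17981/155 = -26982 + 17981/155 = -4164229/155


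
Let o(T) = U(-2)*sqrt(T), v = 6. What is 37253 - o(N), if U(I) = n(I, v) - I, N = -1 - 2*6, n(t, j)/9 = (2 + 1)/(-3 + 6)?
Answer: 37253 - 11*I*sqrt(13) ≈ 37253.0 - 39.661*I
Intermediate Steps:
n(t, j) = 9 (n(t, j) = 9*((2 + 1)/(-3 + 6)) = 9*(3/3) = 9*(3*(1/3)) = 9*1 = 9)
N = -13 (N = -1 - 12 = -13)
U(I) = 9 - I
o(T) = 11*sqrt(T) (o(T) = (9 - 1*(-2))*sqrt(T) = (9 + 2)*sqrt(T) = 11*sqrt(T))
37253 - o(N) = 37253 - 11*sqrt(-13) = 37253 - 11*I*sqrt(13)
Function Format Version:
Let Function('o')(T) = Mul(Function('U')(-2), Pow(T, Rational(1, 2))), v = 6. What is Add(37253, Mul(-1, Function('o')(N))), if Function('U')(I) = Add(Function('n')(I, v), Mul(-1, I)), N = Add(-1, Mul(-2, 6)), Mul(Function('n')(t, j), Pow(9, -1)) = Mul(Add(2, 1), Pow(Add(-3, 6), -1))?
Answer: Add(37253, Mul(-11, I, Pow(13, Rational(1, 2)))) ≈ Add(37253., Mul(-39.661, I))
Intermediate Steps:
Function('n')(t, j) = 9 (Function('n')(t, j) = Mul(9, Mul(Add(2, 1), Pow(Add(-3, 6), -1))) = Mul(9, Mul(3, Pow(3, -1))) = Mul(9, Mul(3, Rational(1, 3))) = Mul(9, 1) = 9)
N = -13 (N = Add(-1, -12) = -13)
Function('U')(I) = Add(9, Mul(-1, I))
Function('o')(T) = Mul(11, Pow(T, Rational(1, 2))) (Function('o')(T) = Mul(Add(9, Mul(-1, -2)), Pow(T, Rational(1, 2))) = Mul(Add(9, 2), Pow(T, Rational(1, 2))) = Mul(11, Pow(T, Rational(1, 2))))
Add(37253, Mul(-1, Function('o')(N))) = Add(37253, Mul(-1, Mul(11, Pow(-13, Rational(1, 2))))) = Add(37253, Mul(-1, Mul(11, Mul(I, Pow(13, Rational(1, 2)))))) = Add(37253, Mul(-1, Mul(11, I, Pow(13, Rational(1, 2))))) = Add(37253, Mul(-11, I, Pow(13, Rational(1, 2))))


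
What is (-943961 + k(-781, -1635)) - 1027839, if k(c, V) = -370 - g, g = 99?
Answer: -1972269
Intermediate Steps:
k(c, V) = -469 (k(c, V) = -370 - 1*99 = -370 - 99 = -469)
(-943961 + k(-781, -1635)) - 1027839 = (-943961 - 469) - 1027839 = -944430 - 1027839 = -1972269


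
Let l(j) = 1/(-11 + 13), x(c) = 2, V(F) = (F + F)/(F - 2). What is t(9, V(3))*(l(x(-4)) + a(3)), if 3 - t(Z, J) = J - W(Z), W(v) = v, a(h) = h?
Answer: 21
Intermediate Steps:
V(F) = 2*F/(-2 + F) (V(F) = (2*F)/(-2 + F) = 2*F/(-2 + F))
l(j) = ½ (l(j) = 1/2 = ½)
t(Z, J) = 3 + Z - J (t(Z, J) = 3 - (J - Z) = 3 + (Z - J) = 3 + Z - J)
t(9, V(3))*(l(x(-4)) + a(3)) = (3 + 9 - 2*3/(-2 + 3))*(½ + 3) = (3 + 9 - 2*3/1)*(7/2) = (3 + 9 - 2*3)*(7/2) = (3 + 9 - 1*6)*(7/2) = (3 + 9 - 6)*(7/2) = 6*(7/2) = 21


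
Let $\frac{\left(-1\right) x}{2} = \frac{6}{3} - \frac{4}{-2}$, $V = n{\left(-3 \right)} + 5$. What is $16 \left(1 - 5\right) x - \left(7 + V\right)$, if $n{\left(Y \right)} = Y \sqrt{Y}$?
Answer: $500 + 3 i \sqrt{3} \approx 500.0 + 5.1962 i$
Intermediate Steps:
$n{\left(Y \right)} = Y^{\frac{3}{2}}$
$V = 5 - 3 i \sqrt{3}$ ($V = \left(-3\right)^{\frac{3}{2}} + 5 = - 3 i \sqrt{3} + 5 = 5 - 3 i \sqrt{3} \approx 5.0 - 5.1962 i$)
$x = -8$ ($x = - 2 \left(\frac{6}{3} - \frac{4}{-2}\right) = - 2 \left(6 \cdot \frac{1}{3} - -2\right) = - 2 \left(2 + 2\right) = \left(-2\right) 4 = -8$)
$16 \left(1 - 5\right) x - \left(7 + V\right) = 16 \left(1 - 5\right) \left(-8\right) - \left(12 - 3 i \sqrt{3}\right) = 16 \left(\left(-4\right) \left(-8\right)\right) - \left(12 - 3 i \sqrt{3}\right) = 16 \cdot 32 - \left(12 - 3 i \sqrt{3}\right) = 512 - \left(12 - 3 i \sqrt{3}\right) = 500 + 3 i \sqrt{3}$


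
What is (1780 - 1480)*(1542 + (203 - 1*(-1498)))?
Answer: 972900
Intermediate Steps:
(1780 - 1480)*(1542 + (203 - 1*(-1498))) = 300*(1542 + (203 + 1498)) = 300*(1542 + 1701) = 300*3243 = 972900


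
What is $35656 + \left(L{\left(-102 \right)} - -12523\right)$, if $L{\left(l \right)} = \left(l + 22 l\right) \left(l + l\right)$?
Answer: $526763$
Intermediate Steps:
$L{\left(l \right)} = 46 l^{2}$ ($L{\left(l \right)} = 23 l 2 l = 46 l^{2}$)
$35656 + \left(L{\left(-102 \right)} - -12523\right) = 35656 + \left(46 \left(-102\right)^{2} - -12523\right) = 35656 + \left(46 \cdot 10404 + 12523\right) = 35656 + \left(478584 + 12523\right) = 35656 + 491107 = 526763$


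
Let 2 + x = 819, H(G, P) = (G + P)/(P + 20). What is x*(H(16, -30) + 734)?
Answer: 3004109/5 ≈ 6.0082e+5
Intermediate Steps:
H(G, P) = (G + P)/(20 + P)
x = 817 (x = -2 + 819 = 817)
x*(H(16, -30) + 734) = 817*((16 - 30)/(20 - 30) + 734) = 817*(-14/(-10) + 734) = 817*(-1/10*(-14) + 734) = 817*(7/5 + 734) = 817*(3677/5) = 3004109/5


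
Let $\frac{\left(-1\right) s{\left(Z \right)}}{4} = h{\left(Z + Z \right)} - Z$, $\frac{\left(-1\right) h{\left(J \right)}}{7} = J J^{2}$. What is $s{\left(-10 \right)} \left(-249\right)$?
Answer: $55785960$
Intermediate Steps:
$h{\left(J \right)} = - 7 J^{3}$ ($h{\left(J \right)} = - 7 J J^{2} = - 7 J^{3}$)
$s{\left(Z \right)} = 4 Z + 224 Z^{3}$ ($s{\left(Z \right)} = - 4 \left(- 7 \left(Z + Z\right)^{3} - Z\right) = - 4 \left(- 7 \left(2 Z\right)^{3} - Z\right) = - 4 \left(- 7 \cdot 8 Z^{3} - Z\right) = - 4 \left(- 56 Z^{3} - Z\right) = - 4 \left(- Z - 56 Z^{3}\right) = 4 Z + 224 Z^{3}$)
$s{\left(-10 \right)} \left(-249\right) = \left(4 \left(-10\right) + 224 \left(-10\right)^{3}\right) \left(-249\right) = \left(-40 + 224 \left(-1000\right)\right) \left(-249\right) = \left(-40 - 224000\right) \left(-249\right) = \left(-224040\right) \left(-249\right) = 55785960$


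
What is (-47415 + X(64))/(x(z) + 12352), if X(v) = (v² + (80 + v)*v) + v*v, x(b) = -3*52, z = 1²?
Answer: -30007/12196 ≈ -2.4604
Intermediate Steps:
z = 1
x(b) = -156
X(v) = 2*v² + v*(80 + v) (X(v) = (v² + v*(80 + v)) + v² = 2*v² + v*(80 + v))
(-47415 + X(64))/(x(z) + 12352) = (-47415 + 64*(80 + 3*64))/(-156 + 12352) = (-47415 + 64*(80 + 192))/12196 = (-47415 + 64*272)*(1/12196) = (-47415 + 17408)*(1/12196) = -30007*1/12196 = -30007/12196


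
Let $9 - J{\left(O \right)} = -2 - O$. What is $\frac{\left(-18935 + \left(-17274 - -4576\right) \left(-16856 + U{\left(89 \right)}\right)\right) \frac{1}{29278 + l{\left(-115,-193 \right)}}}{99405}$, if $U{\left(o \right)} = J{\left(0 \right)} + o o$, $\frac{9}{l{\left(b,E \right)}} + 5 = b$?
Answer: $\frac{906384136}{23282977077} \approx 0.038929$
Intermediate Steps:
$l{\left(b,E \right)} = \frac{9}{-5 + b}$
$J{\left(O \right)} = 11 + O$ ($J{\left(O \right)} = 9 - \left(-2 - O\right) = 9 + \left(2 + O\right) = 11 + O$)
$U{\left(o \right)} = 11 + o^{2}$ ($U{\left(o \right)} = \left(11 + 0\right) + o o = 11 + o^{2}$)
$\frac{\left(-18935 + \left(-17274 - -4576\right) \left(-16856 + U{\left(89 \right)}\right)\right) \frac{1}{29278 + l{\left(-115,-193 \right)}}}{99405} = \frac{\left(-18935 + \left(-17274 - -4576\right) \left(-16856 + \left(11 + 89^{2}\right)\right)\right) \frac{1}{29278 + \frac{9}{-5 - 115}}}{99405} = \frac{-18935 + \left(-17274 + 4576\right) \left(-16856 + \left(11 + 7921\right)\right)}{29278 + \frac{9}{-120}} \cdot \frac{1}{99405} = \frac{-18935 - 12698 \left(-16856 + 7932\right)}{29278 + 9 \left(- \frac{1}{120}\right)} \frac{1}{99405} = \frac{-18935 - -113316952}{29278 - \frac{3}{40}} \cdot \frac{1}{99405} = \frac{-18935 + 113316952}{\frac{1171117}{40}} \cdot \frac{1}{99405} = 113298017 \cdot \frac{40}{1171117} \cdot \frac{1}{99405} = \frac{4531920680}{1171117} \cdot \frac{1}{99405} = \frac{906384136}{23282977077}$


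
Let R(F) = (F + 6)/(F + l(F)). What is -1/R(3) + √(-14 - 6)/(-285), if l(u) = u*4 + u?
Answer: -2 - 2*I*√5/285 ≈ -2.0 - 0.015692*I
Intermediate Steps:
l(u) = 5*u (l(u) = 4*u + u = 5*u)
R(F) = (6 + F)/(6*F) (R(F) = (F + 6)/(F + 5*F) = (6 + F)/((6*F)) = (6 + F)*(1/(6*F)) = (6 + F)/(6*F))
-1/R(3) + √(-14 - 6)/(-285) = -1/((⅙)*(6 + 3)/3) + √(-14 - 6)/(-285) = -1/((⅙)*(⅓)*9) + √(-20)*(-1/285) = -1/½ + (2*I*√5)*(-1/285) = -1*2 - 2*I*√5/285 = -2 - 2*I*√5/285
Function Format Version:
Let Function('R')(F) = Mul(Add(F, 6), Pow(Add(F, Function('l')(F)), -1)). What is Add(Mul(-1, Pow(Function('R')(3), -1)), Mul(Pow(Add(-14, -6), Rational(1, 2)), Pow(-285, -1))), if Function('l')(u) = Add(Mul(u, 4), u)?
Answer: Add(-2, Mul(Rational(-2, 285), I, Pow(5, Rational(1, 2)))) ≈ Add(-2.0000, Mul(-0.015692, I))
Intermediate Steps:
Function('l')(u) = Mul(5, u) (Function('l')(u) = Add(Mul(4, u), u) = Mul(5, u))
Function('R')(F) = Mul(Rational(1, 6), Pow(F, -1), Add(6, F)) (Function('R')(F) = Mul(Add(F, 6), Pow(Add(F, Mul(5, F)), -1)) = Mul(Add(6, F), Pow(Mul(6, F), -1)) = Mul(Add(6, F), Mul(Rational(1, 6), Pow(F, -1))) = Mul(Rational(1, 6), Pow(F, -1), Add(6, F)))
Add(Mul(-1, Pow(Function('R')(3), -1)), Mul(Pow(Add(-14, -6), Rational(1, 2)), Pow(-285, -1))) = Add(Mul(-1, Pow(Mul(Rational(1, 6), Pow(3, -1), Add(6, 3)), -1)), Mul(Pow(Add(-14, -6), Rational(1, 2)), Pow(-285, -1))) = Add(Mul(-1, Pow(Mul(Rational(1, 6), Rational(1, 3), 9), -1)), Mul(Pow(-20, Rational(1, 2)), Rational(-1, 285))) = Add(Mul(-1, Pow(Rational(1, 2), -1)), Mul(Mul(2, I, Pow(5, Rational(1, 2))), Rational(-1, 285))) = Add(Mul(-1, 2), Mul(Rational(-2, 285), I, Pow(5, Rational(1, 2)))) = Add(-2, Mul(Rational(-2, 285), I, Pow(5, Rational(1, 2))))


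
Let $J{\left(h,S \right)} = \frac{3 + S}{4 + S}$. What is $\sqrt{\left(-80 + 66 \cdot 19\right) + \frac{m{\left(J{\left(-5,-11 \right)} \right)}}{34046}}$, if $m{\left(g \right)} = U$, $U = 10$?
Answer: $\frac{\sqrt{340204774161}}{17023} \approx 34.264$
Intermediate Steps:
$J{\left(h,S \right)} = \frac{3 + S}{4 + S}$
$m{\left(g \right)} = 10$
$\sqrt{\left(-80 + 66 \cdot 19\right) + \frac{m{\left(J{\left(-5,-11 \right)} \right)}}{34046}} = \sqrt{\left(-80 + 66 \cdot 19\right) + \frac{10}{34046}} = \sqrt{\left(-80 + 1254\right) + 10 \cdot \frac{1}{34046}} = \sqrt{1174 + \frac{5}{17023}} = \sqrt{\frac{19985007}{17023}} = \frac{\sqrt{340204774161}}{17023}$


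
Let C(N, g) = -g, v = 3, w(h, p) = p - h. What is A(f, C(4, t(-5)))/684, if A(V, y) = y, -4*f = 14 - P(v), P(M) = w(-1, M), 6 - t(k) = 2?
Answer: -1/171 ≈ -0.0058480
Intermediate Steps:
t(k) = 4 (t(k) = 6 - 1*2 = 6 - 2 = 4)
P(M) = 1 + M (P(M) = M - 1*(-1) = M + 1 = 1 + M)
f = -5/2 (f = -(14 - (1 + 3))/4 = -(14 - 1*4)/4 = -(14 - 4)/4 = -¼*10 = -5/2 ≈ -2.5000)
A(f, C(4, t(-5)))/684 = -1*4/684 = -4*1/684 = -1/171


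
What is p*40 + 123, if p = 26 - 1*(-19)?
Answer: 1923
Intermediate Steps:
p = 45 (p = 26 + 19 = 45)
p*40 + 123 = 45*40 + 123 = 1800 + 123 = 1923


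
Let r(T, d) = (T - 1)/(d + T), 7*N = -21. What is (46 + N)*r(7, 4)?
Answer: 258/11 ≈ 23.455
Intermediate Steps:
N = -3 (N = (⅐)*(-21) = -3)
r(T, d) = (-1 + T)/(T + d)
(46 + N)*r(7, 4) = (46 - 3)*((-1 + 7)/(7 + 4)) = 43*(6/11) = 258/11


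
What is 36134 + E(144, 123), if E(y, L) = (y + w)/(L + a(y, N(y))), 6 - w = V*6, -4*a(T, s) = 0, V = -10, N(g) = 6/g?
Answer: 1481564/41 ≈ 36136.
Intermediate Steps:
a(T, s) = 0 (a(T, s) = -¼*0 = 0)
w = 66 (w = 6 - (-10)*6 = 6 - 1*(-60) = 6 + 60 = 66)
E(y, L) = (66 + y)/L (E(y, L) = (y + 66)/(L + 0) = (66 + y)/L)
36134 + E(144, 123) = 36134 + (66 + 144)/123 = 36134 + (1/123)*210 = 36134 + 70/41 = 1481564/41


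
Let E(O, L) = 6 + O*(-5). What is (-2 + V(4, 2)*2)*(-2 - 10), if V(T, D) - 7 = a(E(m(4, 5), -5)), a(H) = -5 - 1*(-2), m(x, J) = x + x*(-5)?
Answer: -72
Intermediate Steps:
m(x, J) = -4*x (m(x, J) = x - 5*x = -4*x)
E(O, L) = 6 - 5*O
a(H) = -3 (a(H) = -5 + 2 = -3)
V(T, D) = 4 (V(T, D) = 7 - 3 = 4)
(-2 + V(4, 2)*2)*(-2 - 10) = (-2 + 4*2)*(-2 - 10) = (-2 + 8)*(-12) = 6*(-12) = -72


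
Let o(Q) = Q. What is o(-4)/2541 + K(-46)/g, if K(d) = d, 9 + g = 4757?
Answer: -67939/6032334 ≈ -0.011262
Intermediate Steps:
g = 4748 (g = -9 + 4757 = 4748)
o(-4)/2541 + K(-46)/g = -4/2541 - 46/4748 = -4*1/2541 - 46*1/4748 = -4/2541 - 23/2374 = -67939/6032334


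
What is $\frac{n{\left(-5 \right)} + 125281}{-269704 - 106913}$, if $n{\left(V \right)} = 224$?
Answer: $- \frac{41835}{125539} \approx -0.33324$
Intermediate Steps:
$\frac{n{\left(-5 \right)} + 125281}{-269704 - 106913} = \frac{224 + 125281}{-269704 - 106913} = \frac{125505}{-376617} = 125505 \left(- \frac{1}{376617}\right) = - \frac{41835}{125539}$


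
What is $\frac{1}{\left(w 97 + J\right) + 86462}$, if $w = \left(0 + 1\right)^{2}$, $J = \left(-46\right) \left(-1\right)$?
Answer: $\frac{1}{86605} \approx 1.1547 \cdot 10^{-5}$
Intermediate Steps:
$J = 46$
$w = 1$ ($w = 1^{2} = 1$)
$\frac{1}{\left(w 97 + J\right) + 86462} = \frac{1}{\left(1 \cdot 97 + 46\right) + 86462} = \frac{1}{\left(97 + 46\right) + 86462} = \frac{1}{143 + 86462} = \frac{1}{86605}$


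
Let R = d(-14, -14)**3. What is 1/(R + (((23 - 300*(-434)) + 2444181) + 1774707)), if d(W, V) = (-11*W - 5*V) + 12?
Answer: 1/17493367 ≈ 5.7165e-8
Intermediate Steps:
d(W, V) = 12 - 11*W - 5*V
R = 13144256 (R = (12 - 11*(-14) - 5*(-14))**3 = (12 + 154 + 70)**3 = 236**3 = 13144256)
1/(R + (((23 - 300*(-434)) + 2444181) + 1774707)) = 1/(13144256 + (((23 - 300*(-434)) + 2444181) + 1774707)) = 1/(13144256 + (((23 + 130200) + 2444181) + 1774707)) = 1/(13144256 + ((130223 + 2444181) + 1774707)) = 1/(13144256 + (2574404 + 1774707)) = 1/(13144256 + 4349111) = 1/17493367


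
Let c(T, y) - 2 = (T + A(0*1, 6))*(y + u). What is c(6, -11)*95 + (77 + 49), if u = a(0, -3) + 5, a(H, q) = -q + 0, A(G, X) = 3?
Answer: -2249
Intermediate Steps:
a(H, q) = -q
u = 8 (u = -1*(-3) + 5 = 3 + 5 = 8)
c(T, y) = 2 + (3 + T)*(8 + y) (c(T, y) = 2 + (T + 3)*(y + 8) = 2 + (3 + T)*(8 + y))
c(6, -11)*95 + (77 + 49) = (26 + 3*(-11) + 8*6 + 6*(-11))*95 + (77 + 49) = (26 - 33 + 48 - 66)*95 + 126 = -25*95 + 126 = -2375 + 126 = -2249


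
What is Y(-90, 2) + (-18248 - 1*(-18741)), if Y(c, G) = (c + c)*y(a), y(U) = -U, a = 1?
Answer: 673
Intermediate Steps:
Y(c, G) = -2*c (Y(c, G) = (c + c)*(-1*1) = (2*c)*(-1) = -2*c)
Y(-90, 2) + (-18248 - 1*(-18741)) = -2*(-90) + (-18248 - 1*(-18741)) = 180 + (-18248 + 18741) = 180 + 493 = 673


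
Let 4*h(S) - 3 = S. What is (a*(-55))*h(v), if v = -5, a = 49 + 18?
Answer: 3685/2 ≈ 1842.5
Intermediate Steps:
a = 67
h(S) = 3/4 + S/4
(a*(-55))*h(v) = (67*(-55))*(3/4 + (1/4)*(-5)) = -3685*(3/4 - 5/4) = -3685*(-1/2) = 3685/2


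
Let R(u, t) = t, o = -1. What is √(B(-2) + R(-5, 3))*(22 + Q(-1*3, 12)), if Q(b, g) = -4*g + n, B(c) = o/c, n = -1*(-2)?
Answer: -12*√14 ≈ -44.900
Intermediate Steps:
n = 2
B(c) = -1/c
Q(b, g) = 2 - 4*g (Q(b, g) = -4*g + 2 = 2 - 4*g)
√(B(-2) + R(-5, 3))*(22 + Q(-1*3, 12)) = √(-1/(-2) + 3)*(22 + (2 - 4*12)) = √(-1*(-½) + 3)*(22 + (2 - 48)) = √(½ + 3)*(22 - 46) = √(7/2)*(-24) = (√14/2)*(-24) = -12*√14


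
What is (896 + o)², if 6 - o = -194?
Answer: 1201216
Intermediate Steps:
o = 200 (o = 6 - 1*(-194) = 6 + 194 = 200)
(896 + o)² = (896 + 200)² = 1096² = 1201216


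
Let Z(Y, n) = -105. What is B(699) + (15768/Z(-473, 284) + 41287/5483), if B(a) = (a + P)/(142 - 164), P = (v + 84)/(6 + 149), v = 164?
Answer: -736667909/4221910 ≈ -174.49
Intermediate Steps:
P = 8/5 (P = (164 + 84)/(6 + 149) = 248/155 = 248*(1/155) = 8/5 ≈ 1.6000)
B(a) = -4/55 - a/22 (B(a) = (a + 8/5)/(142 - 164) = (8/5 + a)/(-22) = (8/5 + a)*(-1/22) = -4/55 - a/22)
B(699) + (15768/Z(-473, 284) + 41287/5483) = (-4/55 - 1/22*699) + (15768/(-105) + 41287/5483) = (-4/55 - 699/22) + (15768*(-1/105) + 41287*(1/5483)) = -3503/110 + (-5256/35 + 41287/5483) = -3503/110 - 27373603/191905 = -736667909/4221910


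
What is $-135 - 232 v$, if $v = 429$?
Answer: $-99663$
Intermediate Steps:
$-135 - 232 v = -135 - 99528 = -99663$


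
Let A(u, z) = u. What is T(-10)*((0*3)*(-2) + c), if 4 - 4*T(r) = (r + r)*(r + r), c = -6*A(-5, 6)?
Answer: -2970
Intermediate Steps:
c = 30 (c = -6*(-5) = 30)
T(r) = 1 - r² (T(r) = 1 - (r + r)*(r + r)/4 = 1 - 2*r*2*r/4 = 1 - r²)
T(-10)*((0*3)*(-2) + c) = (1 - 1*(-10)²)*((0*3)*(-2) + 30) = (1 - 1*100)*(0*(-2) + 30) = (1 - 100)*(0 + 30) = -99*30 = -2970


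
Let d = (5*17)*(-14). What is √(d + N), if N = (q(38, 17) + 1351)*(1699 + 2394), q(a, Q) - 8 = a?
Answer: √5716731 ≈ 2391.0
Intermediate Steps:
d = -1190 (d = 85*(-14) = -1190)
q(a, Q) = 8 + a
N = 5717921 (N = ((8 + 38) + 1351)*(1699 + 2394) = (46 + 1351)*4093 = 1397*4093 = 5717921)
√(d + N) = √(-1190 + 5717921) = √5716731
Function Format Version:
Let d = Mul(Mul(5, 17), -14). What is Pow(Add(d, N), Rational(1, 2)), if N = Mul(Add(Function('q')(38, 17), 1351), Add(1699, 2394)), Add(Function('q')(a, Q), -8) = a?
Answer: Pow(5716731, Rational(1, 2)) ≈ 2391.0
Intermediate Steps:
d = -1190 (d = Mul(85, -14) = -1190)
Function('q')(a, Q) = Add(8, a)
N = 5717921 (N = Mul(Add(Add(8, 38), 1351), Add(1699, 2394)) = Mul(Add(46, 1351), 4093) = Mul(1397, 4093) = 5717921)
Pow(Add(d, N), Rational(1, 2)) = Pow(Add(-1190, 5717921), Rational(1, 2)) = Pow(5716731, Rational(1, 2))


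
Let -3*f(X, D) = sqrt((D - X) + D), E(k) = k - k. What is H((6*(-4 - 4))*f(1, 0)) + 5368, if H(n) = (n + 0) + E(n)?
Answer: 5368 + 16*I ≈ 5368.0 + 16.0*I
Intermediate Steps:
E(k) = 0
f(X, D) = -sqrt(-X + 2*D)/3 (f(X, D) = -sqrt((D - X) + D)/3 = -sqrt(-X + 2*D)/3)
H(n) = n (H(n) = (n + 0) + 0 = n + 0 = n)
H((6*(-4 - 4))*f(1, 0)) + 5368 = (6*(-4 - 4))*(-sqrt(-1*1 + 2*0)/3) + 5368 = (6*(-8))*(-sqrt(-1 + 0)/3) + 5368 = -(-16)*sqrt(-1) + 5368 = -(-16)*I + 5368 = 16*I + 5368 = 5368 + 16*I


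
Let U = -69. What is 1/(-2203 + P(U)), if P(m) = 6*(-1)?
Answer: -1/2209 ≈ -0.00045269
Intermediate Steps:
P(m) = -6
1/(-2203 + P(U)) = 1/(-2203 - 6) = 1/(-2209) = -1/2209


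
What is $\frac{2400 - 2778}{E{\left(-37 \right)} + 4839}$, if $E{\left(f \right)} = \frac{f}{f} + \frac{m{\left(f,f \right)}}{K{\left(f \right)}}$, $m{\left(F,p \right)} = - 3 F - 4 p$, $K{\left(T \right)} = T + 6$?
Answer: $- \frac{3906}{49927} \approx -0.078234$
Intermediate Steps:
$K{\left(T \right)} = 6 + T$
$m{\left(F,p \right)} = - 4 p - 3 F$
$E{\left(f \right)} = 1 - \frac{7 f}{6 + f}$ ($E{\left(f \right)} = \frac{f}{f} + \frac{- 4 f - 3 f}{6 + f} = 1 + \frac{\left(-7\right) f}{6 + f} = 1 - \frac{7 f}{6 + f}$)
$\frac{2400 - 2778}{E{\left(-37 \right)} + 4839} = \frac{2400 - 2778}{\frac{6 \left(1 - -37\right)}{6 - 37} + 4839} = - \frac{378}{\frac{6 \left(1 + 37\right)}{-31} + 4839} = - \frac{378}{6 \left(- \frac{1}{31}\right) 38 + 4839} = - \frac{378}{- \frac{228}{31} + 4839} = - \frac{378}{\frac{149781}{31}} = \left(-378\right) \frac{31}{149781} = - \frac{3906}{49927}$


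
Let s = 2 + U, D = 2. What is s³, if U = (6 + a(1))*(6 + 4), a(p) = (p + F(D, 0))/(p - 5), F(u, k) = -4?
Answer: 2685619/8 ≈ 3.3570e+5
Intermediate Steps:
a(p) = (-4 + p)/(-5 + p) (a(p) = (p - 4)/(p - 5) = (-4 + p)/(-5 + p))
U = 135/2 (U = (6 + (-4 + 1)/(-5 + 1))*(6 + 4) = (6 - 3/(-4))*10 = (6 - ¼*(-3))*10 = (6 + ¾)*10 = (27/4)*10 = 135/2 ≈ 67.500)
s = 139/2 (s = 2 + 135/2 = 139/2 ≈ 69.500)
s³ = (139/2)³ = 2685619/8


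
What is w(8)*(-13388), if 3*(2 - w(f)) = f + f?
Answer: 133880/3 ≈ 44627.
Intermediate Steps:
w(f) = 2 - 2*f/3 (w(f) = 2 - (f + f)/3 = 2 - 2*f/3)
w(8)*(-13388) = (2 - ⅔*8)*(-13388) = (2 - 16/3)*(-13388) = -10/3*(-13388) = 133880/3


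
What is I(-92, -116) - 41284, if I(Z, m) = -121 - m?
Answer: -41289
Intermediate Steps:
I(-92, -116) - 41284 = (-121 - 1*(-116)) - 41284 = (-121 + 116) - 41284 = -5 - 41284 = -41289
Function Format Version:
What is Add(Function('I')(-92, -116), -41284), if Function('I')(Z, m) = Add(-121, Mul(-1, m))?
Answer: -41289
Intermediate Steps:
Add(Function('I')(-92, -116), -41284) = Add(Add(-121, Mul(-1, -116)), -41284) = Add(Add(-121, 116), -41284) = Add(-5, -41284) = -41289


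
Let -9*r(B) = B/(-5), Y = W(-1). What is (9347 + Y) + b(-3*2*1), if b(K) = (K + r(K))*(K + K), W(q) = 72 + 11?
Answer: 47518/5 ≈ 9503.6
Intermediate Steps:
W(q) = 83
Y = 83
r(B) = B/45 (r(B) = -B/(9*(-5)) = -B*(-1)/(9*5) = -(-1)*B/45 = B/45)
b(K) = 92*K²/45 (b(K) = (K + K/45)*(K + K) = (46*K/45)*(2*K) = 92*K²/45)
(9347 + Y) + b(-3*2*1) = (9347 + 83) + 92*(-3*2*1)²/45 = 9430 + 92*(-6*1)²/45 = 9430 + (92/45)*(-6)² = 9430 + (92/45)*36 = 9430 + 368/5 = 47518/5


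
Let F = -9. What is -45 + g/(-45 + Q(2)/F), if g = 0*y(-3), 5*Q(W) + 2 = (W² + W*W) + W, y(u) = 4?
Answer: -45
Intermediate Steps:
Q(W) = -⅖ + W/5 + 2*W²/5 (Q(W) = -⅖ + ((W² + W*W) + W)/5 = -⅖ + ((W² + W²) + W)/5 = -⅖ + (2*W² + W)/5 = -⅖ + (W + 2*W²)/5 = -⅖ + (W/5 + 2*W²/5) = -⅖ + W/5 + 2*W²/5)
g = 0 (g = 0*4 = 0)
-45 + g/(-45 + Q(2)/F) = -45 + 0/(-45 + (-⅖ + (⅕)*2 + (⅖)*2²)/(-9)) = -45 + 0/(-45 + (-⅖ + ⅖ + (⅖)*4)*(-⅑)) = -45 + 0/(-45 + (-⅖ + ⅖ + 8/5)*(-⅑)) = -45 + 0/(-45 + (8/5)*(-⅑)) = -45 + 0/(-45 - 8/45) = -45 + 0/(-2033/45) = -45 + 0*(-45/2033) = -45 + 0 = -45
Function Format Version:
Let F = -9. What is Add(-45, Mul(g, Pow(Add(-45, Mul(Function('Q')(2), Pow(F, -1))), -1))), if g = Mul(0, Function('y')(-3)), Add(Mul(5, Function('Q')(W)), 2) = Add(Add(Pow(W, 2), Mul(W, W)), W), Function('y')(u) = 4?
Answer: -45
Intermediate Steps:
Function('Q')(W) = Add(Rational(-2, 5), Mul(Rational(1, 5), W), Mul(Rational(2, 5), Pow(W, 2))) (Function('Q')(W) = Add(Rational(-2, 5), Mul(Rational(1, 5), Add(Add(Pow(W, 2), Mul(W, W)), W))) = Add(Rational(-2, 5), Mul(Rational(1, 5), Add(Add(Pow(W, 2), Pow(W, 2)), W))) = Add(Rational(-2, 5), Mul(Rational(1, 5), Add(Mul(2, Pow(W, 2)), W))) = Add(Rational(-2, 5), Mul(Rational(1, 5), Add(W, Mul(2, Pow(W, 2))))) = Add(Rational(-2, 5), Add(Mul(Rational(1, 5), W), Mul(Rational(2, 5), Pow(W, 2)))) = Add(Rational(-2, 5), Mul(Rational(1, 5), W), Mul(Rational(2, 5), Pow(W, 2))))
g = 0 (g = Mul(0, 4) = 0)
Add(-45, Mul(g, Pow(Add(-45, Mul(Function('Q')(2), Pow(F, -1))), -1))) = Add(-45, Mul(0, Pow(Add(-45, Mul(Add(Rational(-2, 5), Mul(Rational(1, 5), 2), Mul(Rational(2, 5), Pow(2, 2))), Pow(-9, -1))), -1))) = Add(-45, Mul(0, Pow(Add(-45, Mul(Add(Rational(-2, 5), Rational(2, 5), Mul(Rational(2, 5), 4)), Rational(-1, 9))), -1))) = Add(-45, Mul(0, Pow(Add(-45, Mul(Add(Rational(-2, 5), Rational(2, 5), Rational(8, 5)), Rational(-1, 9))), -1))) = Add(-45, Mul(0, Pow(Add(-45, Mul(Rational(8, 5), Rational(-1, 9))), -1))) = Add(-45, Mul(0, Pow(Add(-45, Rational(-8, 45)), -1))) = Add(-45, Mul(0, Pow(Rational(-2033, 45), -1))) = Add(-45, Mul(0, Rational(-45, 2033))) = Add(-45, 0) = -45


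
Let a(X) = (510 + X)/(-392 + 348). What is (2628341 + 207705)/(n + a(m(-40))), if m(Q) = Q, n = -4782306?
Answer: -62393012/105210967 ≈ -0.59303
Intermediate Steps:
a(X) = -255/22 - X/44 (a(X) = (510 + X)/(-44) = (510 + X)*(-1/44) = -255/22 - X/44)
(2628341 + 207705)/(n + a(m(-40))) = (2628341 + 207705)/(-4782306 + (-255/22 - 1/44*(-40))) = 2836046/(-4782306 + (-255/22 + 10/11)) = 2836046/(-4782306 - 235/22) = 2836046/(-105210967/22) = 2836046*(-22/105210967) = -62393012/105210967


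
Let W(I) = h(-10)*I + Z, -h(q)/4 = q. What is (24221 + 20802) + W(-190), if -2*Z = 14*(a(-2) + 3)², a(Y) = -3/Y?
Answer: 149125/4 ≈ 37281.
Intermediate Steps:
Z = -567/4 (Z = -7*(-3/(-2) + 3)² = -7*(-3*(-½) + 3)² = -7*(3/2 + 3)² = -7*(9/2)² = -7*81/4 = -½*567/2 = -567/4 ≈ -141.75)
h(q) = -4*q
W(I) = -567/4 + 40*I (W(I) = (-4*(-10))*I - 567/4 = 40*I - 567/4 = -567/4 + 40*I)
(24221 + 20802) + W(-190) = (24221 + 20802) + (-567/4 + 40*(-190)) = 45023 + (-567/4 - 7600) = 45023 - 30967/4 = 149125/4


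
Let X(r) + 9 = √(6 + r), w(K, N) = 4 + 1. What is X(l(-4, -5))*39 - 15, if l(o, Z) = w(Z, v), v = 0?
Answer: -366 + 39*√11 ≈ -236.65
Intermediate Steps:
w(K, N) = 5
l(o, Z) = 5
X(r) = -9 + √(6 + r)
X(l(-4, -5))*39 - 15 = (-9 + √(6 + 5))*39 - 15 = (-9 + √11)*39 - 15 = (-351 + 39*√11) - 15 = -366 + 39*√11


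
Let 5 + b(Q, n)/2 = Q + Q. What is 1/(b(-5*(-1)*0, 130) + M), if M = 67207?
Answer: 1/67197 ≈ 1.4882e-5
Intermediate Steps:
b(Q, n) = -10 + 4*Q (b(Q, n) = -10 + 2*(Q + Q) = -10 + 2*(2*Q) = -10 + 4*Q)
1/(b(-5*(-1)*0, 130) + M) = 1/((-10 + 4*(-5*(-1)*0)) + 67207) = 1/((-10 + 4*(5*0)) + 67207) = 1/((-10 + 4*0) + 67207) = 1/((-10 + 0) + 67207) = 1/(-10 + 67207) = 1/67197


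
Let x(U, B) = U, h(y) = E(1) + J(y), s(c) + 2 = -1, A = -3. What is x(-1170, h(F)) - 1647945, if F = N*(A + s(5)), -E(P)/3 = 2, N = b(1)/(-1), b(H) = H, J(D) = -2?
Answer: -1649115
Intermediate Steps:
s(c) = -3 (s(c) = -2 - 1 = -3)
N = -1 (N = 1/(-1) = 1*(-1) = -1)
E(P) = -6 (E(P) = -3*2 = -6)
F = 6 (F = -(-3 - 3) = -1*(-6) = 6)
h(y) = -8 (h(y) = -6 - 2 = -8)
x(-1170, h(F)) - 1647945 = -1170 - 1647945 = -1649115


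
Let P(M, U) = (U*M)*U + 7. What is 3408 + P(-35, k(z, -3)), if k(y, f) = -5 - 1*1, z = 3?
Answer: 2155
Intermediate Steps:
k(y, f) = -6 (k(y, f) = -5 - 1 = -6)
P(M, U) = 7 + M*U² (P(M, U) = (M*U)*U + 7 = M*U² + 7 = 7 + M*U²)
3408 + P(-35, k(z, -3)) = 3408 + (7 - 35*(-6)²) = 3408 + (7 - 35*36) = 3408 + (7 - 1260) = 3408 - 1253 = 2155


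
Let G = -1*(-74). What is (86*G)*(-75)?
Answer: -477300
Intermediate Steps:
G = 74
(86*G)*(-75) = (86*74)*(-75) = 6364*(-75) = -477300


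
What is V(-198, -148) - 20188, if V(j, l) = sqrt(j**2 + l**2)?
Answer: -20188 + 2*sqrt(15277) ≈ -19941.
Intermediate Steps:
V(-198, -148) - 20188 = sqrt((-198)**2 + (-148)**2) - 20188 = sqrt(39204 + 21904) - 20188 = sqrt(61108) - 20188 = 2*sqrt(15277) - 20188 = -20188 + 2*sqrt(15277)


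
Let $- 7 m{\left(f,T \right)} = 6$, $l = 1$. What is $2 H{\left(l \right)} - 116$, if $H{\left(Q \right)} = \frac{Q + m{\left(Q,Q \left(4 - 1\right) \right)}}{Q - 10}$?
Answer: $- \frac{7310}{63} \approx -116.03$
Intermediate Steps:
$m{\left(f,T \right)} = - \frac{6}{7}$ ($m{\left(f,T \right)} = \left(- \frac{1}{7}\right) 6 = - \frac{6}{7}$)
$H{\left(Q \right)} = \frac{- \frac{6}{7} + Q}{-10 + Q}$ ($H{\left(Q \right)} = \frac{Q - \frac{6}{7}}{Q - 10} = \frac{- \frac{6}{7} + Q}{-10 + Q}$)
$2 H{\left(l \right)} - 116 = 2 \frac{- \frac{6}{7} + 1}{-10 + 1} - 116 = 2 \frac{1}{-9} \cdot \frac{1}{7} - 116 = 2 \left(\left(- \frac{1}{9}\right) \frac{1}{7}\right) - 116 = 2 \left(- \frac{1}{63}\right) - 116 = - \frac{2}{63} - 116 = - \frac{7310}{63}$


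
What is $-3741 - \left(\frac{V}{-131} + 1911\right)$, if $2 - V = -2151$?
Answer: $- \frac{738259}{131} \approx -5635.6$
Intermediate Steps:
$V = 2153$ ($V = 2 - -2151 = 2 + 2151 = 2153$)
$-3741 - \left(\frac{V}{-131} + 1911\right) = -3741 - \left(\frac{2153}{-131} + 1911\right) = -3741 - \left(2153 \left(- \frac{1}{131}\right) + 1911\right) = -3741 - \left(- \frac{2153}{131} + 1911\right) = -3741 - \frac{248188}{131} = - \frac{738259}{131}$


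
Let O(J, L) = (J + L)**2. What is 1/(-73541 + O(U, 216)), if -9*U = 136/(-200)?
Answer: -50625/1359400436 ≈ -3.7241e-5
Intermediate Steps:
U = 17/225 (U = -136/(9*(-200)) = -136*(-1)/(9*200) = -1/9*(-17/25) = 17/225 ≈ 0.075556)
1/(-73541 + O(U, 216)) = 1/(-73541 + (17/225 + 216)**2) = 1/(-73541 + (48617/225)**2) = 1/(-73541 + 2363612689/50625) = 1/(-1359400436/50625) = -50625/1359400436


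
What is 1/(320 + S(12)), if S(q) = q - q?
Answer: 1/320 ≈ 0.0031250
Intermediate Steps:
S(q) = 0
1/(320 + S(12)) = 1/(320 + 0) = 1/320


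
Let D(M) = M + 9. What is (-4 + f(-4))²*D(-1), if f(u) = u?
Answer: 512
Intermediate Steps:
D(M) = 9 + M
(-4 + f(-4))²*D(-1) = (-4 - 4)²*(9 - 1) = (-8)²*8 = 64*8 = 512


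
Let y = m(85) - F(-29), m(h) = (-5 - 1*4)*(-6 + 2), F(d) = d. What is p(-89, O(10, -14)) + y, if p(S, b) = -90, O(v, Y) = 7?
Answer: -25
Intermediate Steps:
m(h) = 36 (m(h) = (-5 - 4)*(-4) = -9*(-4) = 36)
y = 65 (y = 36 - 1*(-29) = 36 + 29 = 65)
p(-89, O(10, -14)) + y = -90 + 65 = -25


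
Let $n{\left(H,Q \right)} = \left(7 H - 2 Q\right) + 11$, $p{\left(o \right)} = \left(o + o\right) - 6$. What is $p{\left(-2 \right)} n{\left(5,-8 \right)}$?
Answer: $-620$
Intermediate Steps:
$p{\left(o \right)} = -6 + 2 o$ ($p{\left(o \right)} = 2 o - 6 = -6 + 2 o$)
$n{\left(H,Q \right)} = 11 - 2 Q + 7 H$ ($n{\left(H,Q \right)} = \left(- 2 Q + 7 H\right) + 11 = 11 - 2 Q + 7 H$)
$p{\left(-2 \right)} n{\left(5,-8 \right)} = \left(-6 + 2 \left(-2\right)\right) \left(11 - -16 + 7 \cdot 5\right) = \left(-6 - 4\right) \left(11 + 16 + 35\right) = \left(-10\right) 62 = -620$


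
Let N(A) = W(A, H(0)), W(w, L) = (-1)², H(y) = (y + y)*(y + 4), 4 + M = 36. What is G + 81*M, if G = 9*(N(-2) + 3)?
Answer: 2628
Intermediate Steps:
M = 32 (M = -4 + 36 = 32)
H(y) = 2*y*(4 + y) (H(y) = (2*y)*(4 + y) = 2*y*(4 + y))
W(w, L) = 1
N(A) = 1
G = 36 (G = 9*(1 + 3) = 9*4 = 36)
G + 81*M = 36 + 81*32 = 36 + 2592 = 2628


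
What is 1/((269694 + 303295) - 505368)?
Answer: 1/67621 ≈ 1.4788e-5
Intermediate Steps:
1/((269694 + 303295) - 505368) = 1/(572989 - 505368) = 1/67621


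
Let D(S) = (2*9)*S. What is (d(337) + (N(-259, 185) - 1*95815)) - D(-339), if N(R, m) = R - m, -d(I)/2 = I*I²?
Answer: -76635663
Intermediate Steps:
d(I) = -2*I³ (d(I) = -2*I*I² = -2*I³)
D(S) = 18*S
(d(337) + (N(-259, 185) - 1*95815)) - D(-339) = (-2*337³ + ((-259 - 1*185) - 1*95815)) - 18*(-339) = (-2*38272753 + ((-259 - 185) - 95815)) - 1*(-6102) = (-76545506 + (-444 - 95815)) + 6102 = (-76545506 - 96259) + 6102 = -76641765 + 6102 = -76635663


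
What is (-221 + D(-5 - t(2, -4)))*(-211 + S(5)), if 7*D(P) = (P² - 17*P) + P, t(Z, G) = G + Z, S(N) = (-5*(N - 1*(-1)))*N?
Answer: 537890/7 ≈ 76841.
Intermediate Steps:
S(N) = N*(-5 - 5*N) (S(N) = (-5*(N + 1))*N = (-5*(1 + N))*N = (-5 - 5*N)*N = N*(-5 - 5*N))
D(P) = -16*P/7 + P²/7 (D(P) = ((P² - 17*P) + P)/7 = (P² - 16*P)/7 = -16*P/7 + P²/7)
(-221 + D(-5 - t(2, -4)))*(-211 + S(5)) = (-221 + (-5 - (-4 + 2))*(-16 + (-5 - (-4 + 2)))/7)*(-211 - 5*5*(1 + 5)) = (-221 + (-5 - 1*(-2))*(-16 + (-5 - 1*(-2)))/7)*(-211 - 5*5*6) = (-221 + (-5 + 2)*(-16 + (-5 + 2))/7)*(-211 - 150) = (-221 + (⅐)*(-3)*(-16 - 3))*(-361) = (-221 + (⅐)*(-3)*(-19))*(-361) = (-221 + 57/7)*(-361) = -1490/7*(-361) = 537890/7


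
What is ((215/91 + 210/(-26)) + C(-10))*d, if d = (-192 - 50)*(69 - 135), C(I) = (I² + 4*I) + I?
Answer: 4951320/7 ≈ 7.0733e+5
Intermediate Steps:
C(I) = I² + 5*I
d = 15972 (d = -242*(-66) = 15972)
((215/91 + 210/(-26)) + C(-10))*d = ((215/91 + 210/(-26)) - 10*(5 - 10))*15972 = ((215*(1/91) + 210*(-1/26)) - 10*(-5))*15972 = ((215/91 - 105/13) + 50)*15972 = (-40/7 + 50)*15972 = (310/7)*15972 = 4951320/7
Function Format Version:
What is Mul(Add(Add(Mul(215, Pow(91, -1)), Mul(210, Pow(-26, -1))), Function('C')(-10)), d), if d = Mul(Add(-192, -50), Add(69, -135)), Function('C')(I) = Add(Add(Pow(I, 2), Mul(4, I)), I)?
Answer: Rational(4951320, 7) ≈ 7.0733e+5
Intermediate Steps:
Function('C')(I) = Add(Pow(I, 2), Mul(5, I))
d = 15972 (d = Mul(-242, -66) = 15972)
Mul(Add(Add(Mul(215, Pow(91, -1)), Mul(210, Pow(-26, -1))), Function('C')(-10)), d) = Mul(Add(Add(Mul(215, Pow(91, -1)), Mul(210, Pow(-26, -1))), Mul(-10, Add(5, -10))), 15972) = Mul(Add(Add(Mul(215, Rational(1, 91)), Mul(210, Rational(-1, 26))), Mul(-10, -5)), 15972) = Mul(Add(Add(Rational(215, 91), Rational(-105, 13)), 50), 15972) = Mul(Add(Rational(-40, 7), 50), 15972) = Mul(Rational(310, 7), 15972) = Rational(4951320, 7)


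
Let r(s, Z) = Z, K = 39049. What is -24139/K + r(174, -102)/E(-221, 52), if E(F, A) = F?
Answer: -79513/507637 ≈ -0.15663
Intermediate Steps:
-24139/K + r(174, -102)/E(-221, 52) = -24139/39049 - 102/(-221) = -24139*1/39049 - 102*(-1/221) = -24139/39049 + 6/13 = -79513/507637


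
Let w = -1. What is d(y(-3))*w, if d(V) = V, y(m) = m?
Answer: 3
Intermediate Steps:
d(y(-3))*w = -3*(-1) = 3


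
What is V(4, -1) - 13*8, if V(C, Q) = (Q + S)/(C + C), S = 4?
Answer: -829/8 ≈ -103.63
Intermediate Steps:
V(C, Q) = (4 + Q)/(2*C) (V(C, Q) = (Q + 4)/(C + C) = (4 + Q)/((2*C)) = (4 + Q)*(1/(2*C)) = (4 + Q)/(2*C))
V(4, -1) - 13*8 = (½)*(4 - 1)/4 - 13*8 = (½)*(¼)*3 - 104 = 3/8 - 104 = -829/8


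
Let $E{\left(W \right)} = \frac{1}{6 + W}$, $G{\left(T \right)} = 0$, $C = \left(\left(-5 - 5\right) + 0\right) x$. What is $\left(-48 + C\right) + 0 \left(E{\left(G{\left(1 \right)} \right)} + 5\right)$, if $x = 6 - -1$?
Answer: $-118$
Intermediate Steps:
$x = 7$ ($x = 6 + 1 = 7$)
$C = -70$ ($C = \left(\left(-5 - 5\right) + 0\right) 7 = \left(-10 + 0\right) 7 = \left(-10\right) 7 = -70$)
$\left(-48 + C\right) + 0 \left(E{\left(G{\left(1 \right)} \right)} + 5\right) = \left(-48 - 70\right) + 0 \left(\frac{1}{6 + 0} + 5\right) = -118 + 0 \left(\frac{1}{6} + 5\right) = -118 + 0 \cdot \frac{31}{6} = -118 + 0 = -118$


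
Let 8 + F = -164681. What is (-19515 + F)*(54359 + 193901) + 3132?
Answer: -45730481908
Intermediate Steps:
F = -164689 (F = -8 - 164681 = -164689)
(-19515 + F)*(54359 + 193901) + 3132 = (-19515 - 164689)*(54359 + 193901) + 3132 = -184204*248260 + 3132 = -45730485040 + 3132 = -45730481908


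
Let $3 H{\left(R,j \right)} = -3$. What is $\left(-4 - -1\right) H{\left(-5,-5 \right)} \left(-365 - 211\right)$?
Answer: $-1728$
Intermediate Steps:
$H{\left(R,j \right)} = -1$ ($H{\left(R,j \right)} = \frac{1}{3} \left(-3\right) = -1$)
$\left(-4 - -1\right) H{\left(-5,-5 \right)} \left(-365 - 211\right) = \left(-4 - -1\right) \left(-1\right) \left(-365 - 211\right) = \left(-4 + 1\right) \left(-1\right) \left(-576\right) = \left(-3\right) \left(-1\right) \left(-576\right) = 3 \left(-576\right) = -1728$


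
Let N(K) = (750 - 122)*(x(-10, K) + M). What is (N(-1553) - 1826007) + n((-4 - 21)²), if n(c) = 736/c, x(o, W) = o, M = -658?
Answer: -1403443639/625 ≈ -2.2455e+6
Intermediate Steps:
N(K) = -419504 (N(K) = (750 - 122)*(-10 - 658) = 628*(-668) = -419504)
(N(-1553) - 1826007) + n((-4 - 21)²) = (-419504 - 1826007) + 736/((-4 - 21)²) = -2245511 + 736/((-25)²) = -2245511 + 736/625 = -1403443639/625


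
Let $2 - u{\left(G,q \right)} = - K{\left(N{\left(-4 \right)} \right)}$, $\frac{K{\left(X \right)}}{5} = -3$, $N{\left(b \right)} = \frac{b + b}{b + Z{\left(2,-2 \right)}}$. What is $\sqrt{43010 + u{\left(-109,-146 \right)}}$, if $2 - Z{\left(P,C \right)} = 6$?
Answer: $\sqrt{42997} \approx 207.36$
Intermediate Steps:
$Z{\left(P,C \right)} = -4$ ($Z{\left(P,C \right)} = 2 - 6 = -4$)
$N{\left(b \right)} = \frac{2 b}{-4 + b}$ ($N{\left(b \right)} = \frac{b + b}{b - 4} = \frac{2 b}{-4 + b}$)
$K{\left(X \right)} = -15$ ($K{\left(X \right)} = 5 \left(-3\right) = -15$)
$u{\left(G,q \right)} = -13$ ($u{\left(G,q \right)} = 2 - \left(-1\right) \left(-15\right) = 2 - 15 = -13$)
$\sqrt{43010 + u{\left(-109,-146 \right)}} = \sqrt{43010 - 13} = \sqrt{42997}$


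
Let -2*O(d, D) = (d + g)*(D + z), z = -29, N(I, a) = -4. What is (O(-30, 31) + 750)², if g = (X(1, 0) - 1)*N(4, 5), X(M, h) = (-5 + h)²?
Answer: 767376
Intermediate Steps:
g = -96 (g = ((-5 + 0)² - 1)*(-4) = ((-5)² - 1)*(-4) = (25 - 1)*(-4) = 24*(-4) = -96)
O(d, D) = -(-96 + d)*(-29 + D)/2 (O(d, D) = -(d - 96)*(D - 29)/2 = -(-96 + d)*(-29 + D)/2)
(O(-30, 31) + 750)² = ((-1392 + 48*31 + (29/2)*(-30) - ½*31*(-30)) + 750)² = ((-1392 + 1488 - 435 + 465) + 750)² = (126 + 750)² = 876² = 767376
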